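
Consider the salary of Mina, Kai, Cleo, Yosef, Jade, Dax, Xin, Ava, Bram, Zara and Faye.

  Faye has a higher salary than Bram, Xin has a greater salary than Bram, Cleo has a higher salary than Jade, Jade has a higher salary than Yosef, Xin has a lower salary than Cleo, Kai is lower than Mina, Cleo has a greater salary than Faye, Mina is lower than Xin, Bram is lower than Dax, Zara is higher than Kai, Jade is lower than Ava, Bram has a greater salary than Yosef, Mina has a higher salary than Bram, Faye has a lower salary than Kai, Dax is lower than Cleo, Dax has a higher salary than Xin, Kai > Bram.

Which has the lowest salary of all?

Yosef

Chaining upward from Yosef: directly above it, Bram, Jade; then Faye, Kai, Mina, Xin, Dax, Ava, Cleo; then Zara.
That covers every other element, and nothing is given below Yosef, so Yosef is the lowest salary.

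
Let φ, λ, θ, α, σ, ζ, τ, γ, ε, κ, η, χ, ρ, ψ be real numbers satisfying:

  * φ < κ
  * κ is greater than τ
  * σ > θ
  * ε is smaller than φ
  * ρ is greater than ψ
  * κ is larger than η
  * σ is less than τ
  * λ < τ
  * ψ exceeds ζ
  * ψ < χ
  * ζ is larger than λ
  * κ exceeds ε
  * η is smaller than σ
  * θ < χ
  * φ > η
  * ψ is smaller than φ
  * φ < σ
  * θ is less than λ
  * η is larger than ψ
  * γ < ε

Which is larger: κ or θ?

κ

Link the given pairs in sequence: θ < λ; λ < ζ; ζ < ψ; ψ < η; η < φ; φ < σ; σ < τ; τ < κ.
Together: θ < λ < ζ < ψ < η < φ < σ < τ < κ.
So θ < κ; κ is the larger of the two.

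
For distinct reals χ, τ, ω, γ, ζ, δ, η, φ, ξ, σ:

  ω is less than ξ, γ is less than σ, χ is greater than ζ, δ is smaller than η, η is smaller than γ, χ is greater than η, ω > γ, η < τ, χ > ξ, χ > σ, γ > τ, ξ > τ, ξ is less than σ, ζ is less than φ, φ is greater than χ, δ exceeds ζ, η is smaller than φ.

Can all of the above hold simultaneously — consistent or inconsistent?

The single ordering ζ < δ < η < τ < γ < ω < ξ < σ < χ < φ satisfies every listed relation, so no contradiction arises.

consistent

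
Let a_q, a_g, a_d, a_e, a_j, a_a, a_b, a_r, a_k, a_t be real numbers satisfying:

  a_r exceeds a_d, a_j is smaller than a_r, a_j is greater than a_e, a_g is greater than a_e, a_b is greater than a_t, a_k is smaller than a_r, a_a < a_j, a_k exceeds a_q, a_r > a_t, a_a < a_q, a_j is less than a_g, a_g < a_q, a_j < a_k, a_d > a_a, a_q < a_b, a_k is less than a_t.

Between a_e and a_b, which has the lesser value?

a_e

Link the given pairs in sequence: a_e < a_j; a_j < a_g; a_g < a_q; a_q < a_k; a_k < a_t; a_t < a_b.
Chaining these gives a_e < a_j < a_g < a_q < a_k < a_t < a_b.
So a_e < a_b; a_e is the smaller of the two.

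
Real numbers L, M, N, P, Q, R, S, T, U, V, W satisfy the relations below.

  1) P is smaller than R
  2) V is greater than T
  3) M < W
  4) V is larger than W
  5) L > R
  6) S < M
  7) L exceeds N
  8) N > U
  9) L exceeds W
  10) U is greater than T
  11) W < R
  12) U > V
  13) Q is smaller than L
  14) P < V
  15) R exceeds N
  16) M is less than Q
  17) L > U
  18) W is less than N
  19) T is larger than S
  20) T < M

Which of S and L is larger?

Chaining the given relations: S < T < M < W < V < U < N < R < L.
So S < L; L is the larger of the two.

L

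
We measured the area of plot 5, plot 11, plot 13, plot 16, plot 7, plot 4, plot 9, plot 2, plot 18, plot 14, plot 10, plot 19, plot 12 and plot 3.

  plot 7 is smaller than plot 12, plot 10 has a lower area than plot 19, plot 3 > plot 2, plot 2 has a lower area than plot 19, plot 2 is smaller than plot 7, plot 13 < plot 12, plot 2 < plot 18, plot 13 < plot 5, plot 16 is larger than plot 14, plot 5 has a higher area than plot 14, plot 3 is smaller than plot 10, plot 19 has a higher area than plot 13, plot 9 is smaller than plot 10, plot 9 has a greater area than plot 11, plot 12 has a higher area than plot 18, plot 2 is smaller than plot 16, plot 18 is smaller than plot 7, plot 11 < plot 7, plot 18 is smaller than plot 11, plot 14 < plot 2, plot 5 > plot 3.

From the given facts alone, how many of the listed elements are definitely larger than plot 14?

The elements the relations force above plot 14 are plot 2, plot 18, plot 3, plot 11, plot 7, plot 12, plot 9, plot 10, plot 5, plot 16, plot 19 — no chain reaches any other.
That is 11.

11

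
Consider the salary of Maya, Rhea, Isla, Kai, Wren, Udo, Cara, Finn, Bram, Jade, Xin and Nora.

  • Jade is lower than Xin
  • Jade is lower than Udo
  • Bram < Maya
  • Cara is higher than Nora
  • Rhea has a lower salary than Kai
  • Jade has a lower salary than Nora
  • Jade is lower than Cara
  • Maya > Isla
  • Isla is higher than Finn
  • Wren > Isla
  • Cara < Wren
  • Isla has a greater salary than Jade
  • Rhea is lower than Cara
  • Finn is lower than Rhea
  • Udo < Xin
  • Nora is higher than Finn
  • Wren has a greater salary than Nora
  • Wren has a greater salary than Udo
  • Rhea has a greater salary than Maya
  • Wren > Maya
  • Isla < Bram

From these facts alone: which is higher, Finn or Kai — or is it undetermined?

Kai

Link the given pairs in sequence: Finn < Isla; Isla < Bram; Bram < Maya; Maya < Rhea; Rhea < Kai.
Chaining these gives Finn < Isla < Bram < Maya < Rhea < Kai.
So Kai is higher.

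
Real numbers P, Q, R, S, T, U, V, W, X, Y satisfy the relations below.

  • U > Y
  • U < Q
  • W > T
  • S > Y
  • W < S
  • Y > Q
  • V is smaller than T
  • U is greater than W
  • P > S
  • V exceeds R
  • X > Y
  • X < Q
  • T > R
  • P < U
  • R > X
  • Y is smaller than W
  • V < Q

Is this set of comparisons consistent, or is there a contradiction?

Chaining the given relations yields Y < X < R < V < T < W < S < P < U < Q, so Y < Q. But one relation states Q < Y. These cannot both hold.

inconsistent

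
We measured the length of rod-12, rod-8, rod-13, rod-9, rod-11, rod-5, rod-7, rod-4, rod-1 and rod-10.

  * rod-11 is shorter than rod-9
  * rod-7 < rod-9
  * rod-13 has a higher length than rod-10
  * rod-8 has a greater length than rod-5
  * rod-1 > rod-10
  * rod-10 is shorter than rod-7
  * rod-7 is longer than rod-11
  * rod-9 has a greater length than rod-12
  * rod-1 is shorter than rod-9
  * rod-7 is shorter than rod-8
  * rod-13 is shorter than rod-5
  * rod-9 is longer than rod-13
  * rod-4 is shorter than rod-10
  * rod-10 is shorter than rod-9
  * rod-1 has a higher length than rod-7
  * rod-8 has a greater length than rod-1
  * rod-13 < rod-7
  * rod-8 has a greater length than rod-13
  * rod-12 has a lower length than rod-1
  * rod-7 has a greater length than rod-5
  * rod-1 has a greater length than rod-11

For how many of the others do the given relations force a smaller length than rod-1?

7

Directly below rod-1: rod-10, rod-12, rod-11, rod-7.
One step further: rod-4, rod-13, rod-5 (7 so far).
No other element is forced below rod-1 by the given relations, so the count is 7.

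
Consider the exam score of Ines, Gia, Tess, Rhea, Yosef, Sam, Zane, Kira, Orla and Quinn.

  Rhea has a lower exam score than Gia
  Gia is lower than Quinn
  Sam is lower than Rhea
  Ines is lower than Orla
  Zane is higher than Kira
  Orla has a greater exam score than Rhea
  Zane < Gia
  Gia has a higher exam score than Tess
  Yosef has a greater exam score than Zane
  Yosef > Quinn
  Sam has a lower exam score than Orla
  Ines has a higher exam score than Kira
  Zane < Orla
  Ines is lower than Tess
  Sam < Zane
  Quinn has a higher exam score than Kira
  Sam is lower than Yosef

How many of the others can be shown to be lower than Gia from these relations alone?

Directly below Gia: Zane, Rhea, Tess.
One step further: Kira, Ines, Sam (6 so far).
No other element is forced below Gia by the given relations, so the count is 6.

6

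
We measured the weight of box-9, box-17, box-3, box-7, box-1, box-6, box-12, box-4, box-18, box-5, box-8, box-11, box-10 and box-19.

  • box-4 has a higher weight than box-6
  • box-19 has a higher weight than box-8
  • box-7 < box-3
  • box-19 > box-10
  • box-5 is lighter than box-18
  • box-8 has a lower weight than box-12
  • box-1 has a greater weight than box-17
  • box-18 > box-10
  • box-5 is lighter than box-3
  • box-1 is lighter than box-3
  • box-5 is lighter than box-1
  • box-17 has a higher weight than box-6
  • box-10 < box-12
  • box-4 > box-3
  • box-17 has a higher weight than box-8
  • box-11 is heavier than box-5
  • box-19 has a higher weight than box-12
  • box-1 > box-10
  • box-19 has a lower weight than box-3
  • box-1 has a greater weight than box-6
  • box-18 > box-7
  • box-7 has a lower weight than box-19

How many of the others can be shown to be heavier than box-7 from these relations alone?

4

The elements the relations force above box-7 are box-19, box-3, box-4, box-18 — no chain reaches any other.
That is 4.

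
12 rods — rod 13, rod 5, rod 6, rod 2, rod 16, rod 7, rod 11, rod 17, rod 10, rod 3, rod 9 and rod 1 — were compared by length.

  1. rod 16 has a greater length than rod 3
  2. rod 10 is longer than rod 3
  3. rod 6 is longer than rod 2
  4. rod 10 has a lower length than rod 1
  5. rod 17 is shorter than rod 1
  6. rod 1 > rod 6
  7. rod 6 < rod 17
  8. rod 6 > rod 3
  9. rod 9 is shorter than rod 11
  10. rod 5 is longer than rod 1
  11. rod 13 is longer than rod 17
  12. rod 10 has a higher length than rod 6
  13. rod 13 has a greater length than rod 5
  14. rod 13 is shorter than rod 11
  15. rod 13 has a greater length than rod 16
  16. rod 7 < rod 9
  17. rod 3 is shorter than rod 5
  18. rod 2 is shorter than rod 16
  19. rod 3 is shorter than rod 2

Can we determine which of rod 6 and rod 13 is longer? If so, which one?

Chaining the given relations: rod 6 < rod 10 < rod 1 < rod 5 < rod 13.
So rod 13 is longer.

rod 13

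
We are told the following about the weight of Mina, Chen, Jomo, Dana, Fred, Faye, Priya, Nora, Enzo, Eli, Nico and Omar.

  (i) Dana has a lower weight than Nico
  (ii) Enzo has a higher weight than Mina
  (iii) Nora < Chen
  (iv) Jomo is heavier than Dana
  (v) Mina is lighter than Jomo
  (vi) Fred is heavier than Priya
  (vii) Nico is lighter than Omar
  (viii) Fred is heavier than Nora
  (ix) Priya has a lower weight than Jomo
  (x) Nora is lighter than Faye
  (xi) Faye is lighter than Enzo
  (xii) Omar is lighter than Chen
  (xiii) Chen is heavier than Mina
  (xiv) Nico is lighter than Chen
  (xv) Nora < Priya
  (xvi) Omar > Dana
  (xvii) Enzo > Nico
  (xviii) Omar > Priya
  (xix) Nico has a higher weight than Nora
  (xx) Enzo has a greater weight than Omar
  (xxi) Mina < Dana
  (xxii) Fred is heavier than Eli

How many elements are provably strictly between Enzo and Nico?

The relations place Nico below Enzo. An element lies strictly between them when it is forced above Nico and also forced below Enzo.
Above Nico: {Omar, Chen}. Below Enzo: {Mina, Dana, Nora, Priya, Omar, Faye}.
Intersection: {Omar} — 1.

1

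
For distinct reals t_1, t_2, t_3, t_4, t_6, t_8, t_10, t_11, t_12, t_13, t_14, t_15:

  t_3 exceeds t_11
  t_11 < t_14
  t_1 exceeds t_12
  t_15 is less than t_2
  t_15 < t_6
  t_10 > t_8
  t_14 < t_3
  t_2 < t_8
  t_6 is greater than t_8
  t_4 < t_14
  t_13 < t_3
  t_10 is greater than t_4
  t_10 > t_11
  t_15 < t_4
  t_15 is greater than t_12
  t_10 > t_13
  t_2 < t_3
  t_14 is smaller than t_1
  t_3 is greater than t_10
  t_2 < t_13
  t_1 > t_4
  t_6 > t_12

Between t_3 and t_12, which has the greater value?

t_3

t_12 < t_15 and t_15 < t_2 give t_12 < t_2.
With t_2 < t_8: t_12 < t_15 < t_2 < t_8.
Then t_8 < t_10 extends the chain to t_10.
Then t_10 < t_3 extends the chain to t_3.
So t_12 < t_3; t_3 is the larger of the two.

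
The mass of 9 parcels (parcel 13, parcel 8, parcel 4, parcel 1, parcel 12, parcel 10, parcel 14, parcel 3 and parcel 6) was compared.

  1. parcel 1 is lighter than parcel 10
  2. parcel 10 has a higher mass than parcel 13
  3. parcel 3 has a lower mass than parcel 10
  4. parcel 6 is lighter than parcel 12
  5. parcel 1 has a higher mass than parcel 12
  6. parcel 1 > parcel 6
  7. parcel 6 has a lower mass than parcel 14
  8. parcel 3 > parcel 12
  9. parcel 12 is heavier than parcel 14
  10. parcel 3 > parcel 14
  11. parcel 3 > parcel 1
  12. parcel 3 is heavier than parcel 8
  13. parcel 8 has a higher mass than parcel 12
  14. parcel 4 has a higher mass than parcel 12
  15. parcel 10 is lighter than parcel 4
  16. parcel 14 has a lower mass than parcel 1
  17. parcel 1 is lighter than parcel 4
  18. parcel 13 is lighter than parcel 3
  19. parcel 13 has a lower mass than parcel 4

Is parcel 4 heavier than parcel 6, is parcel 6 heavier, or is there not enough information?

parcel 4

parcel 6 < parcel 14 and parcel 14 < parcel 12 give parcel 6 < parcel 12.
With parcel 12 < parcel 1: parcel 6 < parcel 14 < parcel 12 < parcel 1.
With parcel 1 < parcel 3: parcel 6 < parcel 14 < parcel 12 < parcel 1 < parcel 3.
Then parcel 3 < parcel 10 extends the chain to parcel 10.
Then parcel 10 < parcel 4 extends the chain to parcel 4.
So parcel 4 is heavier.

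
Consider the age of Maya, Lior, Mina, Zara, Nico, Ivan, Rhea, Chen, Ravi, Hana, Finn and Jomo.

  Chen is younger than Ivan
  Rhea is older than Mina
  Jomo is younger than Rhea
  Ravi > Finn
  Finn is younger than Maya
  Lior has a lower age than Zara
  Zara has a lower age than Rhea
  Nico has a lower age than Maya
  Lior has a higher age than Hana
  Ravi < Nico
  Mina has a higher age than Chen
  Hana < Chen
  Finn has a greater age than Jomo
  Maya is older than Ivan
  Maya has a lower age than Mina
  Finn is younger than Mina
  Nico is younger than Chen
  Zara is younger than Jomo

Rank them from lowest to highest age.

Each adjacent pair is fixed by a given relation: Hana < Lior; Lior < Zara; Zara < Jomo; Jomo < Finn; Finn < Ravi; Ravi < Nico; Nico < Chen; Chen < Ivan; Ivan < Maya; Maya < Mina; Mina < Rhea. Chaining them end to end gives the full order.

Hana < Lior < Zara < Jomo < Finn < Ravi < Nico < Chen < Ivan < Maya < Mina < Rhea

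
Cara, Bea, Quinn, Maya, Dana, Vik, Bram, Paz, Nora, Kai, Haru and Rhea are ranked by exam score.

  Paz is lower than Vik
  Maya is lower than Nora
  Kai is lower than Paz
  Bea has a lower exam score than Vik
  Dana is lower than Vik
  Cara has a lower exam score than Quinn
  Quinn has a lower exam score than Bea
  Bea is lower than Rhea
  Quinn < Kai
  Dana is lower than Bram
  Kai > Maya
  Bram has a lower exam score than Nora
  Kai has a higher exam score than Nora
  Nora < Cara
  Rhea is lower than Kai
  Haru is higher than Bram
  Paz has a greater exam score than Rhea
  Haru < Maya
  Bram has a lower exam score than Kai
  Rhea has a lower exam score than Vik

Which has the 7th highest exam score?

Cara

Piecing the relations together gives one ordering: Dana < Bram < Haru < Maya < Nora < Cara < Quinn < Bea < Rhea < Kai < Paz < Vik.
Counting 7 from the largest end gives Cara.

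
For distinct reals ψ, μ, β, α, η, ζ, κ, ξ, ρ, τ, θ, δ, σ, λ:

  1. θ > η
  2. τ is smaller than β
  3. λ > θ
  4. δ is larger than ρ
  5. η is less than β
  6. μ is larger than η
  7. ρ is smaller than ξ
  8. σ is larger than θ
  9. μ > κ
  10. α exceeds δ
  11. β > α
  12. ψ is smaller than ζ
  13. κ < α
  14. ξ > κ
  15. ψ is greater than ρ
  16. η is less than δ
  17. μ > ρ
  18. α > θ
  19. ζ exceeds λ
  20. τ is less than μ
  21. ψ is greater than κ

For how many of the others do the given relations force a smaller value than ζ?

From ζ the given relations immediately reach ψ, λ.
From those, ρ, θ, κ — 5 in total.
From those, η — 6 in total.
No other element is forced below ζ by the given relations, so the count is 6.

6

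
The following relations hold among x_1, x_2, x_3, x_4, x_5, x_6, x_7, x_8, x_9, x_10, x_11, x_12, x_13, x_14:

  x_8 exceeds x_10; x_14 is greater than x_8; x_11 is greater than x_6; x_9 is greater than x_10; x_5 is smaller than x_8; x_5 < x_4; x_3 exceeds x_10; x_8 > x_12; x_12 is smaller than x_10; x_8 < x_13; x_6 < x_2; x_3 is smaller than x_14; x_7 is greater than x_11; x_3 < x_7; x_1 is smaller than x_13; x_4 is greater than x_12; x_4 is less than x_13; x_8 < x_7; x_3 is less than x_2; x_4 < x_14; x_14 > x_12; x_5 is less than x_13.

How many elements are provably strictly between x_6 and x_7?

1

The relations place x_6 below x_7. An element lies strictly between them when it is forced above x_6 and also forced below x_7.
Above x_6: {x_11, x_2}. Below x_7: {x_12, x_11, x_10, x_3, x_5, x_8}.
Intersection: {x_11} — 1.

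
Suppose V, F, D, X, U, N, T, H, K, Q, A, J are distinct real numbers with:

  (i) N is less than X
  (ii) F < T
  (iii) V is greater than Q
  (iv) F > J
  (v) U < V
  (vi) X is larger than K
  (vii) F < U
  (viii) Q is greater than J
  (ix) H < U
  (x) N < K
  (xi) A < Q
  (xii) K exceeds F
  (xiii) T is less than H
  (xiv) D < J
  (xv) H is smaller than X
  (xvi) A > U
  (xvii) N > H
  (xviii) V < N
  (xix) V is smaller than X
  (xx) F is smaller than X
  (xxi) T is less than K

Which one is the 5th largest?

Q

Chaining the given pairs: D < J < F < T < H < U < A < Q < V < N < K < X.
Counting 5 from the largest end gives Q.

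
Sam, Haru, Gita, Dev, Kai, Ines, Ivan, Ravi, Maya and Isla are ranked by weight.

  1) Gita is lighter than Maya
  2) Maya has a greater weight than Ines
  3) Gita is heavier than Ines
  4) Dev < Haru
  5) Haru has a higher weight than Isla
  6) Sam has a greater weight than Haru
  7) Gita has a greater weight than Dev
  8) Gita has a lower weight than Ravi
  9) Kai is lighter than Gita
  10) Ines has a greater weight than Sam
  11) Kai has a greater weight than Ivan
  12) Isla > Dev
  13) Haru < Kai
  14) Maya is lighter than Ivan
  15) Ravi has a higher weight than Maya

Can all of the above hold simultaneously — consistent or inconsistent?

inconsistent

We have Gita < Maya stated directly, yet also Maya < Ivan < Kai < Gita by chaining the others — so Maya < Gita. Contradiction.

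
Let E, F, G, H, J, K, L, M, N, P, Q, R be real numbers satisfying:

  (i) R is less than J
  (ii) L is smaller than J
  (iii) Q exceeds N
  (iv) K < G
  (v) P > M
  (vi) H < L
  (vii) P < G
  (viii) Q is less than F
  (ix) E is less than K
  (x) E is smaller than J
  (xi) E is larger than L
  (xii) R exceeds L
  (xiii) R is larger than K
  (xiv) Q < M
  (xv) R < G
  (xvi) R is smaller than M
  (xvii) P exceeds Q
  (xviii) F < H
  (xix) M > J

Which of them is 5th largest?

Chaining the given pairs: N < Q < F < H < L < E < K < R < J < M < P < G.
Counting 5 from the largest end gives R.

R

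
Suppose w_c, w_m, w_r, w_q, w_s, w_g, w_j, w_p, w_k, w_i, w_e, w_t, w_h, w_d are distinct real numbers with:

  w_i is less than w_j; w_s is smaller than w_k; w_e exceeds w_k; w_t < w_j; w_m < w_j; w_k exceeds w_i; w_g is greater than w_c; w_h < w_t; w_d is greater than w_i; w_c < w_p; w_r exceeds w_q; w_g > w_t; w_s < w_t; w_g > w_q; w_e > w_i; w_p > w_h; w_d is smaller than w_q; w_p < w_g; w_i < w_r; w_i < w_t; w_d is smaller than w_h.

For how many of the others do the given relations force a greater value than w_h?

4

Directly above w_h: w_p, w_t.
One step further: w_g, w_j (4 so far).
No other element is forced above w_h by the given relations, so the count is 4.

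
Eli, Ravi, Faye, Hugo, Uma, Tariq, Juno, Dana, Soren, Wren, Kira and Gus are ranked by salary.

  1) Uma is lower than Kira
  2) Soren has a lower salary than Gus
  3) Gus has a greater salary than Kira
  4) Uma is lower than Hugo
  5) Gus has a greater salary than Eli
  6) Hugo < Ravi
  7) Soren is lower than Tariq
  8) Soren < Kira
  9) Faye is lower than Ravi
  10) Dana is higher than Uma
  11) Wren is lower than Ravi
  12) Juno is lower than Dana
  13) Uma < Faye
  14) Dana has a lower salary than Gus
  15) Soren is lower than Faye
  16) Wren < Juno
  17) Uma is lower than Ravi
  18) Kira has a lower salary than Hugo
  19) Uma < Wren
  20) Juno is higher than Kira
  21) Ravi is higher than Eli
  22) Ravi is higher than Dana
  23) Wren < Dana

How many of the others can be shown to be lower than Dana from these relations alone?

5

Directly below Dana: Uma, Wren, Juno.
One step further: Kira (4 so far).
One step further: Soren (5 so far).
No other element is forced below Dana by the given relations, so the count is 5.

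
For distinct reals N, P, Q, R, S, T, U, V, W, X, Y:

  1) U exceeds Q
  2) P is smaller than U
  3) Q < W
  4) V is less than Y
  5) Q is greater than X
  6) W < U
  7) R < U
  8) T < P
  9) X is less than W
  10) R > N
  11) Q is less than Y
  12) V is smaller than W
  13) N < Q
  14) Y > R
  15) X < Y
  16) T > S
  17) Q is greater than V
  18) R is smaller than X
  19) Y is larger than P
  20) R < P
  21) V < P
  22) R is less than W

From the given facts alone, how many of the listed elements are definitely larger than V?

From V the given relations immediately reach P, Q, W, Y.
From those, U — 5 in total.
Nothing else is reachable above V; 5 in all.

5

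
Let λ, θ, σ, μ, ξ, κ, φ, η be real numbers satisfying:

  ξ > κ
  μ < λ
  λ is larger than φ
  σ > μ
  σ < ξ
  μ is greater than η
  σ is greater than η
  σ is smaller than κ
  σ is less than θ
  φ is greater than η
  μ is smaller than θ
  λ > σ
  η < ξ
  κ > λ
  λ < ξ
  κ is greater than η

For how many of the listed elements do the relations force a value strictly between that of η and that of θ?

The relations place η below θ. An element lies strictly between them when it is forced above η and also forced below θ.
Above η: {μ, φ, σ, λ, κ, ξ}. Below θ: {μ, σ}.
Intersection: {μ, σ} — 2.

2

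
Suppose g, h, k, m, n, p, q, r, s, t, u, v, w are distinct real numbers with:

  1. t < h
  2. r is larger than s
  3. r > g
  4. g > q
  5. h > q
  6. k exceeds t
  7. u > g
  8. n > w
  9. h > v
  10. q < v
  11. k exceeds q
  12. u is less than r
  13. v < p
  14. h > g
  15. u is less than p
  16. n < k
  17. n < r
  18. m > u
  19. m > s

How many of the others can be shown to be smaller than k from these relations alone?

Directly below k: q, t, n.
One step further: w (4 so far).
Nothing else is reachable below k; 4 in all.

4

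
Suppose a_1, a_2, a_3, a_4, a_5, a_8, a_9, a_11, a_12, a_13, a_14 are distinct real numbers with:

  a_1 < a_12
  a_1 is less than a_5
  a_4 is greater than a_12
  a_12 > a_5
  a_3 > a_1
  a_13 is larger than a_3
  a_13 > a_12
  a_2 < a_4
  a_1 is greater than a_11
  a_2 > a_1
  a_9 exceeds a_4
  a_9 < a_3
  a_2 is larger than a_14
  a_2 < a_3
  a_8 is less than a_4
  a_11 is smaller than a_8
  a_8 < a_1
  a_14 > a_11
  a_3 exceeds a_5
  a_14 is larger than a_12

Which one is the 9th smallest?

a_9

The consecutive relations fix a unique order: a_11 < a_8 < a_1 < a_5 < a_12 < a_14 < a_2 < a_4 < a_9 < a_3 < a_13.
The 9th smallest is a_9.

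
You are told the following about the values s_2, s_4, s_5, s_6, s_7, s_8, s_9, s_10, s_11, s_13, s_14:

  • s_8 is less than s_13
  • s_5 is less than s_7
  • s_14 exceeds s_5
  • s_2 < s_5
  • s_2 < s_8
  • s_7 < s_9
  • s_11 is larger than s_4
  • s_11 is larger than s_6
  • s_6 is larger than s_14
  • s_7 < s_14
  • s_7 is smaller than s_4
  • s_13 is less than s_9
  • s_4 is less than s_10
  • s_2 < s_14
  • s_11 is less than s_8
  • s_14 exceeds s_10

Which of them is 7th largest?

s_10

Piecing the relations together gives one ordering: s_2 < s_5 < s_7 < s_4 < s_10 < s_14 < s_6 < s_11 < s_8 < s_13 < s_9.
Counting 7 from the largest end gives s_10.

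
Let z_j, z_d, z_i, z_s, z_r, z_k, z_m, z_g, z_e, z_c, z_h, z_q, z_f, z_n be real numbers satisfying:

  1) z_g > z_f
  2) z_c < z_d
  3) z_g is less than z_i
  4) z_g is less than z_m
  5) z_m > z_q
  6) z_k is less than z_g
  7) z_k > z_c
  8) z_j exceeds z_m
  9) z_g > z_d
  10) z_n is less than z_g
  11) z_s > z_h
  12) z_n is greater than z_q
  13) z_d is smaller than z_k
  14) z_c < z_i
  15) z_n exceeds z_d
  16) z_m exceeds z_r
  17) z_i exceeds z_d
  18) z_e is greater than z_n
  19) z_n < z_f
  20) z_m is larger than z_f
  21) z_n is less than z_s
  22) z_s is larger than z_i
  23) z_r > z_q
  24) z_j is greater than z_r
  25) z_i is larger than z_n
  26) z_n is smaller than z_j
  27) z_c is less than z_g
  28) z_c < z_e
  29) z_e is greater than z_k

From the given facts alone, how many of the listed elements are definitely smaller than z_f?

4

The elements the relations force below z_f are z_q, z_c, z_d, z_n — no chain reaches any other.
That is 4.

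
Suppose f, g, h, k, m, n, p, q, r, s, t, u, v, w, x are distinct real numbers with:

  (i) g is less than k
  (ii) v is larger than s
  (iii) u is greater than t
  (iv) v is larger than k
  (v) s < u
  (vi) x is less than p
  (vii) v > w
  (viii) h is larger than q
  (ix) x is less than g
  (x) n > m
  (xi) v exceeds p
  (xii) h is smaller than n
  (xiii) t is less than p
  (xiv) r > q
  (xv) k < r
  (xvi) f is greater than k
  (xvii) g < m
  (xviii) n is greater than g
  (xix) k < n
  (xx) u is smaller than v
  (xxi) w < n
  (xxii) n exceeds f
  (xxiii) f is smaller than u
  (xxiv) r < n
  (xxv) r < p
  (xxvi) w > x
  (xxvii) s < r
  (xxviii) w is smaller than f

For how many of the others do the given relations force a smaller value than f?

4

The elements the relations force below f are x, g, k, w — no chain reaches any other.
That is 4.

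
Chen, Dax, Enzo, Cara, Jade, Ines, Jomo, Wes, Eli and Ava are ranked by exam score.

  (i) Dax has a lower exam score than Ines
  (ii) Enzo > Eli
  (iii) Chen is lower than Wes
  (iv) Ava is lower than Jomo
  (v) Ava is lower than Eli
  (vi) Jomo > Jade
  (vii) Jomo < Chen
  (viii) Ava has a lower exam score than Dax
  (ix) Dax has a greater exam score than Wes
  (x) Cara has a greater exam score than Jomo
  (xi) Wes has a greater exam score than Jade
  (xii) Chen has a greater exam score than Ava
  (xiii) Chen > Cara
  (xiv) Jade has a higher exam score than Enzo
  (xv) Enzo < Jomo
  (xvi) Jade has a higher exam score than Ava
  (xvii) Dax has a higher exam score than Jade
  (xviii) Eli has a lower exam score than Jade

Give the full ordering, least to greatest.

Ava < Eli < Enzo < Jade < Jomo < Cara < Chen < Wes < Dax < Ines

Each adjacent pair is fixed by a given relation: Ava < Eli; Eli < Enzo; Enzo < Jade; Jade < Jomo; Jomo < Cara; Cara < Chen; Chen < Wes; Wes < Dax; Dax < Ines. Chaining them end to end gives the full order.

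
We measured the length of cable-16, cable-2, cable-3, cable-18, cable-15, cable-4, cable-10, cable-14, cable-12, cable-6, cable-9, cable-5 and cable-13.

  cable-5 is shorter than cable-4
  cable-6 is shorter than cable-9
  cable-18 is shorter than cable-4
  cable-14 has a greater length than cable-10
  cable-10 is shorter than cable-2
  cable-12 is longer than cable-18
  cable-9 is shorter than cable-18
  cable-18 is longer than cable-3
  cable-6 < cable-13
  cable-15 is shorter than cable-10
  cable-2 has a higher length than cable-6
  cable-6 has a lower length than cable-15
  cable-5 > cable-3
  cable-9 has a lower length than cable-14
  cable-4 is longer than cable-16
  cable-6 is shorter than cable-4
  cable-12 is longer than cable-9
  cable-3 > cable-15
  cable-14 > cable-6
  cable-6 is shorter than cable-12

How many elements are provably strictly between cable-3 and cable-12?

1

The relations place cable-3 below cable-12. An element lies strictly between them when it is forced above cable-3 and also forced below cable-12.
Above cable-3: {cable-18, cable-5, cable-4}. Below cable-12: {cable-6, cable-15, cable-9, cable-18}.
Intersection: {cable-18} — 1.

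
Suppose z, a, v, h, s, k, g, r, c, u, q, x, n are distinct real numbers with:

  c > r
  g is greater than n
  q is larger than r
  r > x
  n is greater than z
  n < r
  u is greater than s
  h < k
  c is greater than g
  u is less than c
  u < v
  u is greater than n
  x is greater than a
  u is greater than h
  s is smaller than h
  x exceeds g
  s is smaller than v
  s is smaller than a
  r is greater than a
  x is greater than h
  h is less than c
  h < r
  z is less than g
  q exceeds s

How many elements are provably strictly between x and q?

1

Chaining upward from x reaches: r, c.
Chaining downward from q reaches: z, n, s, h, a, g, r.
Strictly between x and q are those in both lists: r — 1 element.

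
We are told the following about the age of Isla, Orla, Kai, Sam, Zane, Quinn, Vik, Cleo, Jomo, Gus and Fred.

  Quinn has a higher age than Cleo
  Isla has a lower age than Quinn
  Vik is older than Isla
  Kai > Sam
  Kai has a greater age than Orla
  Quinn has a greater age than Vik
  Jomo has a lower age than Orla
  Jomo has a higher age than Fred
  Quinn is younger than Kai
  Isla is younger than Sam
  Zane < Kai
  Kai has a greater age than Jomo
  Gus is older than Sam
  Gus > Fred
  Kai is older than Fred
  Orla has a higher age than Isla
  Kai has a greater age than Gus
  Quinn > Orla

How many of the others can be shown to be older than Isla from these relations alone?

6

Directly above Isla: Sam, Vik, Orla, Quinn.
One step further: Gus, Kai (6 so far).
No other element is forced above Isla by the given relations, so the count is 6.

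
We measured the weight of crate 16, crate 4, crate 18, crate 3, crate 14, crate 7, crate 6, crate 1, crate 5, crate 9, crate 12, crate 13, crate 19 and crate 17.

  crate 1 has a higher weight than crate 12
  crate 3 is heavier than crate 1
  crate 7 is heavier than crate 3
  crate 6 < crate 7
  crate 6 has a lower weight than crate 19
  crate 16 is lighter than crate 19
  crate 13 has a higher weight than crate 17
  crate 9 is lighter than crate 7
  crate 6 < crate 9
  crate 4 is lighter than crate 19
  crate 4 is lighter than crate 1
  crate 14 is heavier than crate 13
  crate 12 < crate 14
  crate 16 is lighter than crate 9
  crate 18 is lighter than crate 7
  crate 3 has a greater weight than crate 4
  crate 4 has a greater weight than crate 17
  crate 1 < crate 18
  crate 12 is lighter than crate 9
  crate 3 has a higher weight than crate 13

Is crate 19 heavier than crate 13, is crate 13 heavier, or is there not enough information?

undetermined

Following every chain through crate 13: above crate 13 we get crate 14, crate 3, crate 7; below crate 13 we get crate 17.
crate 19 is not reached, and no chain runs the other way from crate 19 to crate 13.
So the given relations leave the order of crate 13 and crate 19 undetermined.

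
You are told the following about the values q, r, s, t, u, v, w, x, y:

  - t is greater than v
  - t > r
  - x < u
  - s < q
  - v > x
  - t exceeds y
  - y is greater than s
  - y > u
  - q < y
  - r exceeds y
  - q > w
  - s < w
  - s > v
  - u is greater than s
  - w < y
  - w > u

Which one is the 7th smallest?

y

The consecutive relations fix a unique order: x < v < s < u < w < q < y < r < t.
Counting 7 from the smallest end gives y.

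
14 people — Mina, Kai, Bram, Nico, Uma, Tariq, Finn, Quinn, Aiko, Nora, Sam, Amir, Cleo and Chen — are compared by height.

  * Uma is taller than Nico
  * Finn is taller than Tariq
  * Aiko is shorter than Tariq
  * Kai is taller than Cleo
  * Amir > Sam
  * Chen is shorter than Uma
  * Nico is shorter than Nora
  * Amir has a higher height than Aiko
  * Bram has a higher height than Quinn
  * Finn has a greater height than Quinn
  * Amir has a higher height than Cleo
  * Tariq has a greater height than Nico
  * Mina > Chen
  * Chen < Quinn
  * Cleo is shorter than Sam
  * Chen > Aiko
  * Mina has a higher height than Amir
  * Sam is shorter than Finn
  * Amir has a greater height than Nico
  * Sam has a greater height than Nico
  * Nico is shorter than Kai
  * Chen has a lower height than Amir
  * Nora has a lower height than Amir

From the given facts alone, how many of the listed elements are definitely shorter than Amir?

6

The elements the relations force below Amir are Cleo, Aiko, Nico, Chen, Nora, Sam — no chain reaches any other.
That is 6.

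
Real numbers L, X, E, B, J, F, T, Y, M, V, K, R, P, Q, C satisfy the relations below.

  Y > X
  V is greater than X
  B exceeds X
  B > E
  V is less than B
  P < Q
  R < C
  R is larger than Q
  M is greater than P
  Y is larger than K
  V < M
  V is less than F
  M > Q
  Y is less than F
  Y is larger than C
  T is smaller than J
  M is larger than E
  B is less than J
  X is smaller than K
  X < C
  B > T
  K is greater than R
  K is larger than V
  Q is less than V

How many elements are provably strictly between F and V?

The relations place V below F. An element lies strictly between them when it is forced above V and also forced below F.
Above V: {K, M, Y, B, J}. Below F: {P, Q, X, R, K, C, Y}.
Intersection: {K, Y} — 2.

2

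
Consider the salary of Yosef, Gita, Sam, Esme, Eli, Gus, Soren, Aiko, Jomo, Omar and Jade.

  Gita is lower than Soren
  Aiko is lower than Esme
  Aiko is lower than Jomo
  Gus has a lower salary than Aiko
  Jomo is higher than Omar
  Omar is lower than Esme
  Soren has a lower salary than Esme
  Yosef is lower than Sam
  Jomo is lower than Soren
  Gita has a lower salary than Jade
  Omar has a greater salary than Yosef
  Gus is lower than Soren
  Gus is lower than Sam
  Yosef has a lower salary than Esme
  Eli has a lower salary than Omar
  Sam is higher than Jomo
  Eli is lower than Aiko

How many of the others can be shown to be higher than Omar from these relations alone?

4

From Omar the given relations immediately reach Jomo, Esme.
From those, Soren, Sam — 4 in total.
Nothing else is reachable above Omar; 4 in all.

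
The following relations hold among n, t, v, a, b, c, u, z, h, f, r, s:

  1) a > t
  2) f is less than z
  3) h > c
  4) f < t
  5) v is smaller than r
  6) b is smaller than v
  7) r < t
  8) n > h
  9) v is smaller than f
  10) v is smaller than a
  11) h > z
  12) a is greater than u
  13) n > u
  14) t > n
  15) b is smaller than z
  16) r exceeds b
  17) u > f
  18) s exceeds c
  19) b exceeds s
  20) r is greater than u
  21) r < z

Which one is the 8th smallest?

Chaining the given pairs: c < s < b < v < f < u < r < z < h < n < t < a.
The 8th smallest is z.

z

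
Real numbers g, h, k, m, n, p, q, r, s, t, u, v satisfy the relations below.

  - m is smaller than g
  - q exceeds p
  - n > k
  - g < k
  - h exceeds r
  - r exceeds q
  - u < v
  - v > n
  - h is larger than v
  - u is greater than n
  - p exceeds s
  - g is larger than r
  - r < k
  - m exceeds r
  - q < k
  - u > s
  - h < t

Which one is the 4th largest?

u

Piecing the relations together gives one ordering: s < p < q < r < m < g < k < n < u < v < h < t.
The 4th largest is u.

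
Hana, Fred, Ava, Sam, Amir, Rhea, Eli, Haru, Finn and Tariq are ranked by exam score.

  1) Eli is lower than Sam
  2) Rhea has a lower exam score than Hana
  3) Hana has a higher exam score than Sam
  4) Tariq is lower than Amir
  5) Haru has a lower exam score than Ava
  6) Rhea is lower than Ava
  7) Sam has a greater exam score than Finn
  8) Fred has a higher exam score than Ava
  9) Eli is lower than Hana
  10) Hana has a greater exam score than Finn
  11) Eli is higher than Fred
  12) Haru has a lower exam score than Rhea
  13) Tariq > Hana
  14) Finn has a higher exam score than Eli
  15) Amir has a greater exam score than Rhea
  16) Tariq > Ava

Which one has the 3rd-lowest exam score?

Ava

The consecutive relations fix a unique order: Haru < Rhea < Ava < Fred < Eli < Finn < Sam < Hana < Tariq < Amir.
The 3rd smallest is Ava.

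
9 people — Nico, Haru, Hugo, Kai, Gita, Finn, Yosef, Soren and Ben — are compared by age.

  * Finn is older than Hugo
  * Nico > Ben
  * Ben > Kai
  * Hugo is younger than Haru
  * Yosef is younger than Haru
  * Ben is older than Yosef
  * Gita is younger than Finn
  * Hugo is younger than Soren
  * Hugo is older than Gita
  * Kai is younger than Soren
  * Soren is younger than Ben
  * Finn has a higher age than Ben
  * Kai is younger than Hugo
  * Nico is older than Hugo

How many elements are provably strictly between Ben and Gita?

Chaining upward from Gita reaches: Hugo, Soren, Nico, Haru, Finn.
Chaining downward from Ben reaches: Kai, Yosef, Hugo, Soren.
Strictly between Gita and Ben are those in both lists: Hugo, Soren — 2 elements.

2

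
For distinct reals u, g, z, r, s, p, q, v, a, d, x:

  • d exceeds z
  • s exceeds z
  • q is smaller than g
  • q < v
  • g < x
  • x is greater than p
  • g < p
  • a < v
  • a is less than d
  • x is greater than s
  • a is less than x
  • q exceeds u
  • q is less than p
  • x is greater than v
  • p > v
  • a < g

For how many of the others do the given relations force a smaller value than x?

From x the given relations immediately reach a, v, s, g, p.
From those, q, z — 7 in total.
From those, u — 8 in total.
No other element is forced below x by the given relations, so the count is 8.

8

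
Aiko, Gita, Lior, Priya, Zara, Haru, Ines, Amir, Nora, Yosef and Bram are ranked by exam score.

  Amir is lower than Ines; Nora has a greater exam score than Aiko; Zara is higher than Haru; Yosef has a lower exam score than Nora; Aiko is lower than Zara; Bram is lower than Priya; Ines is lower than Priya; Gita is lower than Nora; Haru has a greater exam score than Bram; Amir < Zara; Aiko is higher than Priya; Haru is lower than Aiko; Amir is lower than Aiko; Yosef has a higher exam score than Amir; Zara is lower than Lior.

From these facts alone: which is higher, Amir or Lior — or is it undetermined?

Lior

Link the given pairs in sequence: Amir < Ines; Ines < Priya; Priya < Aiko; Aiko < Zara; Zara < Lior.
Chaining these gives Amir < Ines < Priya < Aiko < Zara < Lior.
So Lior is higher.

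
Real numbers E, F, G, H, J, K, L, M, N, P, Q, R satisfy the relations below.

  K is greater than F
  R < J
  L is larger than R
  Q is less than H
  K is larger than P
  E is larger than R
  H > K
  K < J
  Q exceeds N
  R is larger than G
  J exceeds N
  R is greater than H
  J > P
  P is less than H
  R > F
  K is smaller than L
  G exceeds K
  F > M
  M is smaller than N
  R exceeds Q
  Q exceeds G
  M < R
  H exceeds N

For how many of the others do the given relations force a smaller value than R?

The elements the relations force below R are M, N, F, P, K, G, Q, H — no chain reaches any other.
That is 8.

8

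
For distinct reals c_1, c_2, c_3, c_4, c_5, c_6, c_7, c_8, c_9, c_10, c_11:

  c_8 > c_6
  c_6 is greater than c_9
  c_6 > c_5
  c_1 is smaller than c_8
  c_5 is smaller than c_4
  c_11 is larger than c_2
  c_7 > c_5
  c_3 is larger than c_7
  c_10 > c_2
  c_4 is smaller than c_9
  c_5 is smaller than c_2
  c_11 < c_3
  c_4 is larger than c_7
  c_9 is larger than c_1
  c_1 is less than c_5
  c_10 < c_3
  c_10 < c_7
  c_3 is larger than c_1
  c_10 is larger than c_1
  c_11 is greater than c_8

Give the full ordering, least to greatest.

Nothing is placed below c_1, so it is least; from there c_1 < c_5; c_5 < c_2; c_2 < c_10; c_10 < c_7; c_7 < c_4; c_4 < c_9; c_9 < c_6; c_6 < c_8; c_8 < c_11; c_11 < c_3, each given directly.

c_1 < c_5 < c_2 < c_10 < c_7 < c_4 < c_9 < c_6 < c_8 < c_11 < c_3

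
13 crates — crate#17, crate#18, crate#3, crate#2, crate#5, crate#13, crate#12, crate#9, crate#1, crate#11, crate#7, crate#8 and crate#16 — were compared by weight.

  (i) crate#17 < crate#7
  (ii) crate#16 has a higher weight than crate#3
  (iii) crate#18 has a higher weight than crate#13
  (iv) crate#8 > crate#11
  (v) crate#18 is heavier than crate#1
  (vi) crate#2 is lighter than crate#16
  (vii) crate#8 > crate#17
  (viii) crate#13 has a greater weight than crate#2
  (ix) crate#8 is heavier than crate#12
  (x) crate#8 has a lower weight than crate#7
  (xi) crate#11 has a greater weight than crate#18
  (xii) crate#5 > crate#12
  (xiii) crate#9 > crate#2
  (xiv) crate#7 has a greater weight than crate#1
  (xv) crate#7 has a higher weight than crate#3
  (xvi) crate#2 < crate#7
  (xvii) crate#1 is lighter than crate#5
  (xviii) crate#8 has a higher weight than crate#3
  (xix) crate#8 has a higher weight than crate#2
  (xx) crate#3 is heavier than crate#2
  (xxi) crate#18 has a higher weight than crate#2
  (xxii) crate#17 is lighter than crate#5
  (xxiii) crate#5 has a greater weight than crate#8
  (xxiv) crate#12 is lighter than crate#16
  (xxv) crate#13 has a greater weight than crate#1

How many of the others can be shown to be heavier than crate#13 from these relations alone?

5

The elements the relations force above crate#13 are crate#18, crate#11, crate#8, crate#5, crate#7 — no chain reaches any other.
That is 5.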